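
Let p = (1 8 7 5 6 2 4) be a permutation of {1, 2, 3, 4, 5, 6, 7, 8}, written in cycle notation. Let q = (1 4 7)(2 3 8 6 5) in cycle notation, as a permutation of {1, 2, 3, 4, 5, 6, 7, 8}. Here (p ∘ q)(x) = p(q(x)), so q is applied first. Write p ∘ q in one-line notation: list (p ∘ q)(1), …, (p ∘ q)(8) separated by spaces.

(p ∘ q)(x) = p(q(x)). Computing each image: p(q(1)) = p(4) = 1, p(q(2)) = p(3) = 3, p(q(3)) = p(8) = 7, p(q(4)) = p(7) = 5, p(q(5)) = p(2) = 4, p(q(6)) = p(5) = 6, p(q(7)) = p(1) = 8, p(q(8)) = p(6) = 2.
Hence p ∘ q = [1 3 7 5 4 6 8 2].

1 3 7 5 4 6 8 2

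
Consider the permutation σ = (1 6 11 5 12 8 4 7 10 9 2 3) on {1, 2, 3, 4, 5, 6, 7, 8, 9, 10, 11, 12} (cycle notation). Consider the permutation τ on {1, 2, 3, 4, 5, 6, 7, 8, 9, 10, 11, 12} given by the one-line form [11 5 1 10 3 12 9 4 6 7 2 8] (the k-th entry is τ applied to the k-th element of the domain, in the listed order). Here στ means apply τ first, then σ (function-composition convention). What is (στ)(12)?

4

(στ)(12) = σ(τ(12)). τ(12) = 8, then σ(8) = 4. So (στ)(12) = 4.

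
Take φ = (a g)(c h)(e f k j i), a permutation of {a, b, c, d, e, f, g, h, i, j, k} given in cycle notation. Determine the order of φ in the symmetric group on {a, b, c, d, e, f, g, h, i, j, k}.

The cycle type of φ is (5, 2, 2, 1, 1).
The order is lcm(5, 2, 2) = 10.

10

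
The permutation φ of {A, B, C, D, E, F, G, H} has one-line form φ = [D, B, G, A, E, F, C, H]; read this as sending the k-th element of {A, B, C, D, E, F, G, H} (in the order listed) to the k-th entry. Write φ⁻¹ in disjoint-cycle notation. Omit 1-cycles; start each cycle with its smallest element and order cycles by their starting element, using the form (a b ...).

The cycle decomposition of φ is (A D)(C G).
Reversing each cycle (and rotating so the smallest element leads) gives φ⁻¹ = (A D)(C G).

(A D)(C G)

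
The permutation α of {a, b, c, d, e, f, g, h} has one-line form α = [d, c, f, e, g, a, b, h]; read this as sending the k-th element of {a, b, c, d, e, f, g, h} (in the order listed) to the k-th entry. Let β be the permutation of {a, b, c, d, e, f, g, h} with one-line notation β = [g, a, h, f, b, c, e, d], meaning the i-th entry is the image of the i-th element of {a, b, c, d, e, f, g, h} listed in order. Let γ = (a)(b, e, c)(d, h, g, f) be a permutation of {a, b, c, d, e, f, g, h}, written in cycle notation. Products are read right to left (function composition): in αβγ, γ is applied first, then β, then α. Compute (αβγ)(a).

b

(αβγ)(a) = α(β(γ(a))). γ(a) = a, then β(a) = g, then α(g) = b, so the result is b.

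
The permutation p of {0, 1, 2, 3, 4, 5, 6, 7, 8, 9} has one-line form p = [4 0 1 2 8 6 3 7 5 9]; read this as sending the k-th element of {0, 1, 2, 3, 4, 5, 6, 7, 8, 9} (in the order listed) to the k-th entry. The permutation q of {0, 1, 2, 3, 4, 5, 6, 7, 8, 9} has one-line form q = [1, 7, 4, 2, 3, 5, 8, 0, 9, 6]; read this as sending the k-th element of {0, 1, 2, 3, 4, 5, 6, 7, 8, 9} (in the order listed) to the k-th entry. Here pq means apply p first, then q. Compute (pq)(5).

8

p(5) = 6, then q(6) = 8; composing gives (pq)(5) = 8.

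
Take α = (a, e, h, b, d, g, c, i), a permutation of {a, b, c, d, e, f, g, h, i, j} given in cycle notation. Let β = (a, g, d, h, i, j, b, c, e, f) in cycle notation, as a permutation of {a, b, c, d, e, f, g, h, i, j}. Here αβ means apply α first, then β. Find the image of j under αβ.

(αβ)(j) = β(α(j)). α(j) = j, then β(j) = b. So (αβ)(j) = b.

b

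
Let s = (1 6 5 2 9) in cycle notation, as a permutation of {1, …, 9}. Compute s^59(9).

9 lies in the 5-cycle (1 6 5 2 9).
Powers repeat with period 5 on this cycle, and 59 mod 5 = 4, so s^59(9) = s^4(9).
Advancing 4 steps from 9: 9 → 1 → 6 → 5 → 2.

2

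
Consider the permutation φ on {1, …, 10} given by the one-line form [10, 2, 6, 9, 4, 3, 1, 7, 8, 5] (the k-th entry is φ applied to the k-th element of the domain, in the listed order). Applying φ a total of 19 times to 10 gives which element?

Tracing 10 → 5 → … returns to 10 after 7 steps, so 10 lies in a 7-cycle (1, 10, 5, 4, 9, 8, 7).
Powers repeat with period 7 on this cycle, and 19 mod 7 = 5, so φ^19(10) = φ^5(10).
Advancing 5 steps from 10: 10 → 5 → 4 → 9 → 8 → 7.

7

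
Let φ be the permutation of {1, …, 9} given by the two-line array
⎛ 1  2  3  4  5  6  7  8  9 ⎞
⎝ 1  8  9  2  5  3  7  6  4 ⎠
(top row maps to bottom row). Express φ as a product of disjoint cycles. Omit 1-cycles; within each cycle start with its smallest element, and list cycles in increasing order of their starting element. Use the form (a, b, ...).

(2, 8, 6, 3, 9, 4)

Start at 2 and follow images: 2 → 8 → 6 → 3 → 9 → 4 → 2, giving the cycle (2, 8, 6, 3, 9, 4).
Repeating from the next unused element and collecting all non-trivial cycles gives (2, 8, 6, 3, 9, 4).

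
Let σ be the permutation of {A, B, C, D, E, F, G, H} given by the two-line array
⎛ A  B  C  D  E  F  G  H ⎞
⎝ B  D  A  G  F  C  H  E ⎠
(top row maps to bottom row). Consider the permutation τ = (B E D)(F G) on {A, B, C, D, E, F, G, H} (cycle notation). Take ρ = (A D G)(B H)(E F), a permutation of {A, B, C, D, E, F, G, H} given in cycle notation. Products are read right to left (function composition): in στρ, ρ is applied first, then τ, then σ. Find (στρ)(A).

D

(στρ)(A) = σ(τ(ρ(A))). ρ(A) = D, then τ(D) = B, then σ(B) = D, so the result is D.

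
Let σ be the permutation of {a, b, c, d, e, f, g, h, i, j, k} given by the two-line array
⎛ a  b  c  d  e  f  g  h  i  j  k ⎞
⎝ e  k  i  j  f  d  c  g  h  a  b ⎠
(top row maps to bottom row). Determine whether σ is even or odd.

even

In disjoint-cycle form the cycle lengths are 5, 4, 2.
A cycle is odd iff its length is even; σ has 2 even-length cycles, so sgn(σ) = (−1)^2 and σ is even.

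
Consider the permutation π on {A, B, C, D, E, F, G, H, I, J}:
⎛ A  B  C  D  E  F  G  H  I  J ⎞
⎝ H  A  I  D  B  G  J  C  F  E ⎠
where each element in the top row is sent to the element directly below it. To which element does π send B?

The entry below B in the array is A, so π(B) = A.

A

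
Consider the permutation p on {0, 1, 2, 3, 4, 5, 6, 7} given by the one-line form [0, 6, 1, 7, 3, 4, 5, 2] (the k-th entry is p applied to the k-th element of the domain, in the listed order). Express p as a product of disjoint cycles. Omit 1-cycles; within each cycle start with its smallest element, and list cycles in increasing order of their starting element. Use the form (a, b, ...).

Start at 1 and follow images: 1 → 6 → 5 → 4 → 3 → 7 → 2 → 1, giving the cycle (1, 6, 5, 4, 3, 7, 2).
Repeating from the next unused element and collecting all non-trivial cycles gives (1, 6, 5, 4, 3, 7, 2).

(1, 6, 5, 4, 3, 7, 2)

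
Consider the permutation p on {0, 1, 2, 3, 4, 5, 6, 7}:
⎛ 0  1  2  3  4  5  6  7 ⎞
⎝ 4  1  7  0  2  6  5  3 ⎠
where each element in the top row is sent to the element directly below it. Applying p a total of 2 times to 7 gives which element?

Tracing 7 → 3 → … returns to 7 after 5 steps, so 7 lies in a 5-cycle (0 4 2 7 3).
Advancing 2 steps from 7: 7 → 3 → 0.

0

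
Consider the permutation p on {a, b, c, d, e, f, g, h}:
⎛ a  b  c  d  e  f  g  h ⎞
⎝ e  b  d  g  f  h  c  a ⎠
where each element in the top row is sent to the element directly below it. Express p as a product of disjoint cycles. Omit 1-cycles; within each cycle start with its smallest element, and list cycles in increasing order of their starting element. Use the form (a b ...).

From a: a → e → f → h → a, closing the cycle (a e f h).
Repeating from the next unused element and collecting all non-trivial cycles gives (a e f h)(c d g).

(a e f h)(c d g)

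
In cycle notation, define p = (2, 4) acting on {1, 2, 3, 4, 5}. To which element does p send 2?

4

2 appears in (2, 4); the next entry (wrapping around) is 4.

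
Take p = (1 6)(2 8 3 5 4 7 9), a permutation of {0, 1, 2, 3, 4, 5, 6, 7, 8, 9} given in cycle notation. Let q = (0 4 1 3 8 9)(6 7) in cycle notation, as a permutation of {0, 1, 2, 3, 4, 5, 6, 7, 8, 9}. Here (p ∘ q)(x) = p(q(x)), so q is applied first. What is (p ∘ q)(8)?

2

q(8) = 9, then p(9) = 2; composing gives (p ∘ q)(8) = 2.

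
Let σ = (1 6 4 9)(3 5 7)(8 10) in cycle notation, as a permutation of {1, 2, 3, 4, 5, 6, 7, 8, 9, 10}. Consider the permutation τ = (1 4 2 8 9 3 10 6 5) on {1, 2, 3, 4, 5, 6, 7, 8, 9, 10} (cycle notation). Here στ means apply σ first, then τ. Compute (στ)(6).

2

σ(6) = 4, then τ(4) = 2; composing gives (στ)(6) = 2.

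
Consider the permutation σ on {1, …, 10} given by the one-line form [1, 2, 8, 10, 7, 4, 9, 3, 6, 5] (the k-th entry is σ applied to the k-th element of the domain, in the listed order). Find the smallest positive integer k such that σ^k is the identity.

Decomposing into disjoint cycles gives cycle lengths 6, 2, 1, 1.
The order is lcm(6, 2) = 6.

6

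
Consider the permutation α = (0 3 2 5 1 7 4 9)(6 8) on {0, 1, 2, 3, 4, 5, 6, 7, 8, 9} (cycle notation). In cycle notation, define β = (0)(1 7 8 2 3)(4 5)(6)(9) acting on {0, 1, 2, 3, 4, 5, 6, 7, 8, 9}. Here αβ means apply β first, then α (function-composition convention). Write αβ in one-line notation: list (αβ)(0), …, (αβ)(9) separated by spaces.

3 4 2 7 1 9 8 6 5 0

For each element, apply β then α: 0 → 0 → 3; 1 → 7 → 4; 2 → 3 → 2; 3 → 1 → 7; 4 → 5 → 1; 5 → 4 → 9; 6 → 6 → 8; 7 → 8 → 6; 8 → 2 → 5; 9 → 9 → 0.
So αβ in one-line form is 3 4 2 7 1 9 8 6 5 0.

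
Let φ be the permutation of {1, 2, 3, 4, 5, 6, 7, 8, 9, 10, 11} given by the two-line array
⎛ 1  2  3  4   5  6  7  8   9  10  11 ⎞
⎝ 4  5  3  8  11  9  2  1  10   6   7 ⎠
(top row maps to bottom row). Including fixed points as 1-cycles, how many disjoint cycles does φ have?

The cycle decomposition is (1 4 8)(2 5 11 7)(3)(6 9 10), which has 4 cycles (counting 1-cycles).

4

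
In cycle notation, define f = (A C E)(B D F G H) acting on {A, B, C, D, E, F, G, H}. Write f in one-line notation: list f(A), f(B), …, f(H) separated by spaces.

Each element maps to the next entry in its cycle (wrapping to the front): A↦C, B↦D, C↦E, D↦F, E↦A, F↦G, G↦H, H↦B.
So the one-line form is C D E F A G H B.

C D E F A G H B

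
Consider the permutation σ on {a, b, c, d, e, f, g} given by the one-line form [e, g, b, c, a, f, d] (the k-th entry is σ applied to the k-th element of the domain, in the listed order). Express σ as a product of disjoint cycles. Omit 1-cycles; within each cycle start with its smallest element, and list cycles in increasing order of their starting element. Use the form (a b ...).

Iterating σ from a gives a → e → a; that is the 2-cycle (a e).
Continuing from each remaining unvisited element yields (a e)(b g d c).

(a e)(b g d c)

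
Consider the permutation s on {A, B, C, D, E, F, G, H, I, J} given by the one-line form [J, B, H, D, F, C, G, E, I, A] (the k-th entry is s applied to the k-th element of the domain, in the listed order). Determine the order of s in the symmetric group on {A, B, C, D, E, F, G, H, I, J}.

Decomposing into disjoint cycles gives cycle lengths 4, 2, 1, 1, 1, 1.
The order of s is the least common multiple of its cycle lengths: lcm(4, 2) = 4.

4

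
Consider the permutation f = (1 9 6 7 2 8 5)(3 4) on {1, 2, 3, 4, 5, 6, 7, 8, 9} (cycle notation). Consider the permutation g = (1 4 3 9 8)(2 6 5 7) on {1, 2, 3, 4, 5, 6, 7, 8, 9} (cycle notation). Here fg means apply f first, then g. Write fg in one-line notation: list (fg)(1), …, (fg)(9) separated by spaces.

For each element, apply f then g: 1 → 9 → 8; 2 → 8 → 1; 3 → 4 → 3; 4 → 3 → 9; 5 → 1 → 4; 6 → 7 → 2; 7 → 2 → 6; 8 → 5 → 7; 9 → 6 → 5.
Collecting the images, fg = [8 1 3 9 4 2 6 7 5].

8 1 3 9 4 2 6 7 5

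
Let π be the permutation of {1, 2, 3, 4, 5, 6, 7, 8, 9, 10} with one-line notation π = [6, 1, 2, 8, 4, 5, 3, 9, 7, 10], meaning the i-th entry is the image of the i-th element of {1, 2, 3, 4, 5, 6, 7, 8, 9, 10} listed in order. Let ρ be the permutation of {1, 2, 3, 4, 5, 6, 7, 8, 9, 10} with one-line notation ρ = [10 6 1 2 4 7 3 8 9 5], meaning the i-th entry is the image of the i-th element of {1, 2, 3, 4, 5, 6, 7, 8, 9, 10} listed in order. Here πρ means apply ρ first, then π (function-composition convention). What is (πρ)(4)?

First apply ρ: ρ(4) = 2, then π(2) = 1. Thus (πρ)(4) = 1.

1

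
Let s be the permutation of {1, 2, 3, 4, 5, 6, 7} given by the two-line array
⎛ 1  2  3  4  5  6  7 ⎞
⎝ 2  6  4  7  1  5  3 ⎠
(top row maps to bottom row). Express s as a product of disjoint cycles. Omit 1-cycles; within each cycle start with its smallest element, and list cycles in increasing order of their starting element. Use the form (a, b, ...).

(1, 2, 6, 5)(3, 4, 7)

Iterating s from 1 gives 1 → 2 → 6 → 5 → 1; that is the 4-cycle (1, 2, 6, 5).
Continuing from each remaining unvisited element yields (1, 2, 6, 5)(3, 4, 7).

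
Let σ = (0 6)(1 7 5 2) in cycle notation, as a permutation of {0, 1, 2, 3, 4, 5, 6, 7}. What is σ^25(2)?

1

2 lies in the 4-cycle (1 7 5 2).
Powers repeat with period 4 on this cycle, and 25 mod 4 = 1, so σ^25(2) = σ^1(2).
Stepping 1 place around the cycle: 2 → 1.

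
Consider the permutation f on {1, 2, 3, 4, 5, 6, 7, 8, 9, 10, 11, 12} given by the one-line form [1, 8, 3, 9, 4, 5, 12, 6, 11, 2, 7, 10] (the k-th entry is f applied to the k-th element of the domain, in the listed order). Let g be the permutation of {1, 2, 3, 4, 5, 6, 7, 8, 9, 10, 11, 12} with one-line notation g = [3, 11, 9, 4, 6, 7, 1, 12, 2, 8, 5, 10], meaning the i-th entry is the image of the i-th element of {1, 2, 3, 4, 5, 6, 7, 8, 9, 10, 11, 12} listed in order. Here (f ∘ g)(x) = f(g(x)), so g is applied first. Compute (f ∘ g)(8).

(f ∘ g)(8) = f(g(8)). g(8) = 12, then f(12) = 10. So (f ∘ g)(8) = 10.

10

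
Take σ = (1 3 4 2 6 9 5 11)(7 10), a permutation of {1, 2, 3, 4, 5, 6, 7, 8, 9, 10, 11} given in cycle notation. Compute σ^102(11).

11 lies in the 8-cycle (1 3 4 2 6 9 5 11).
Since the cycle has length 8, σ^102 acts on it the same as σ^6 (102 mod 8 = 6).
Advancing 6 steps from 11: 11 → 1 → 3 → 4 → 2 → 6 → 9.

9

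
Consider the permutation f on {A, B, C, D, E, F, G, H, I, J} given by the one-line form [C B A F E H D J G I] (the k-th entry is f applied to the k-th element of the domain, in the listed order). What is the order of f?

6

Decomposing into disjoint cycles gives cycle lengths 6, 2, 1, 1.
Since disjoint cycles commute, ord(f) = lcm(6, 2) = 6.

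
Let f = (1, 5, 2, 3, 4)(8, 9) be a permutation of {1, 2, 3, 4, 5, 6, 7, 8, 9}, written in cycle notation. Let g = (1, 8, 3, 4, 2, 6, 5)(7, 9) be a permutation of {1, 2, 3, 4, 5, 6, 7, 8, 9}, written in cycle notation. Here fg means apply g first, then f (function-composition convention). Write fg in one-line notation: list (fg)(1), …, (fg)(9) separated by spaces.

9 6 1 3 5 2 8 4 7

(fg)(x) = f(g(x)). Computing each image: f(g(1)) = f(8) = 9, f(g(2)) = f(6) = 6, f(g(3)) = f(4) = 1, f(g(4)) = f(2) = 3, f(g(5)) = f(1) = 5, f(g(6)) = f(5) = 2, f(g(7)) = f(9) = 8, f(g(8)) = f(3) = 4, f(g(9)) = f(7) = 7.
Hence fg = [9 6 1 3 5 2 8 4 7].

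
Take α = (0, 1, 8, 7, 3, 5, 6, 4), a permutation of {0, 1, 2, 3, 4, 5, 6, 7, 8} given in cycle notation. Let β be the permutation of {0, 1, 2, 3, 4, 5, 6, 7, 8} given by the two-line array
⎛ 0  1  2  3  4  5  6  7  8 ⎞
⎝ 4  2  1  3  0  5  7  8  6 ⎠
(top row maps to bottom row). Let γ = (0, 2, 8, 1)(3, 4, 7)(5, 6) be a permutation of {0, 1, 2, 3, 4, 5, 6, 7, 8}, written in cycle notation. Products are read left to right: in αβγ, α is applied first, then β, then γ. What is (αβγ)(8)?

1

Apply the permutations in order: α(8) = 7, then β(7) = 8, then γ(8) = 1. So (αβγ)(8) = 1.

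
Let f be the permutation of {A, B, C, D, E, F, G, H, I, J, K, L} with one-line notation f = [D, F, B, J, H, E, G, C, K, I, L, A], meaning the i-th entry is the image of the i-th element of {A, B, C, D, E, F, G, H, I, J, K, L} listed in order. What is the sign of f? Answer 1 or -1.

-1

In disjoint-cycle form the cycle lengths are 6, 5, 1.
A cycle of length ℓ contributes ℓ−1 transpositions, so f is a product of 5 + 4 = 9 transpositions — odd.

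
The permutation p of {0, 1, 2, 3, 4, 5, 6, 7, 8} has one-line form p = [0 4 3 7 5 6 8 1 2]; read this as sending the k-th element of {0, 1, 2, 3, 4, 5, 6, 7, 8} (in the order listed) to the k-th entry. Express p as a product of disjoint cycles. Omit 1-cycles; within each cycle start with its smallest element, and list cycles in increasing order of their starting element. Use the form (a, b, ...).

Iterating p from 1 gives 1 → 4 → 5 → 6 → 8 → 2 → 3 → 7 → 1; that is the 8-cycle (1, 4, 5, 6, 8, 2, 3, 7).
Continuing from each remaining unvisited element yields (1, 4, 5, 6, 8, 2, 3, 7).

(1, 4, 5, 6, 8, 2, 3, 7)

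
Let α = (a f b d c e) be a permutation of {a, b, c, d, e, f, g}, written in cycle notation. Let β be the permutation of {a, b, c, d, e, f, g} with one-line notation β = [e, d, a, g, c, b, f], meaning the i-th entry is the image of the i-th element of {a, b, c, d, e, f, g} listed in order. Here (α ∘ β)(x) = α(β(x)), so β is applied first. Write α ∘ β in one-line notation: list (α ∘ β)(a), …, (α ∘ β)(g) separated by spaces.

Chase each element through β then α: a → e → a; b → d → c; c → a → f; d → g → g; e → c → e; f → b → d; g → f → b.
Collecting the images, α ∘ β = [a c f g e d b].

a c f g e d b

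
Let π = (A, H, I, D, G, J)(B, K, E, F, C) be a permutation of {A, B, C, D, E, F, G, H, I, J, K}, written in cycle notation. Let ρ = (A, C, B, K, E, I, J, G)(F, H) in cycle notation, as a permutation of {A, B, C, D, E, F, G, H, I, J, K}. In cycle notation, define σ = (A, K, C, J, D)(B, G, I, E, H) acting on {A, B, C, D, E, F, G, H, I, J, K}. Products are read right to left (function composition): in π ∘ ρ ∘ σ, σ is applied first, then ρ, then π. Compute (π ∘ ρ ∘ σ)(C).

Apply the permutations in order: σ(C) = J, then ρ(J) = G, then π(G) = J. So (π ∘ ρ ∘ σ)(C) = J.

J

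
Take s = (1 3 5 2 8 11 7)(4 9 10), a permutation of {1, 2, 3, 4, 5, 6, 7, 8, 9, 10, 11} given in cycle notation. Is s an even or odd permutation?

even

The cycle lengths are 7, 3, 1.
A cycle is odd iff its length is even; s has 0 even-length cycles, so sgn(s) = (−1)^0 and s is even.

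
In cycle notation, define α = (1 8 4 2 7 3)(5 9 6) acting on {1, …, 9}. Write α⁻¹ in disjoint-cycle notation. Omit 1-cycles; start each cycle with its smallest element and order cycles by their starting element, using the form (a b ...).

The inverse reverses each cycle.
Reversing each cycle of α and rotating so the smallest element leads gives (1 3 7 2 4 8)(5 6 9).

(1 3 7 2 4 8)(5 6 9)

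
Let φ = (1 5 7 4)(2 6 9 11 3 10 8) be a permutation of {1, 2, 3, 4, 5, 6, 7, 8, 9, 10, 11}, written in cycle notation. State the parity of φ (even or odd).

odd

The cycle lengths are 7, 4.
A cycle of length ℓ contributes ℓ−1 transpositions, so φ is a product of 6 + 3 = 9 transpositions — odd.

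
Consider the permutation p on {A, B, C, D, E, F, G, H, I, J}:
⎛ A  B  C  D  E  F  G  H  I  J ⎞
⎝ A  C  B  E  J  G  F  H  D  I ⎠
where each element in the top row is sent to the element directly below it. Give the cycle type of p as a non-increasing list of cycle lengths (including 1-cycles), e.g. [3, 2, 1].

The disjoint cycles are (A)(B, C)(D, E, J, I)(F, G)(H), with lengths 4, 2, 2, 1, 1 in non-increasing order.

[4, 2, 2, 1, 1]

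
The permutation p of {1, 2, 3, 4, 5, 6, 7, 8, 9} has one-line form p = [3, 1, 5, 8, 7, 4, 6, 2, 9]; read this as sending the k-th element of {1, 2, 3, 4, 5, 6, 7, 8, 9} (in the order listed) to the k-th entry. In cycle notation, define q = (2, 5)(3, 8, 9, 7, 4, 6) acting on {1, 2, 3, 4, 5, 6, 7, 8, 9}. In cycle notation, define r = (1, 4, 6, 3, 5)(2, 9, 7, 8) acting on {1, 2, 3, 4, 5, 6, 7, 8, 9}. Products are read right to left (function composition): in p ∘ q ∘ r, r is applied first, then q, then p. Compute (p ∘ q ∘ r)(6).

Chase 6: r(6) = 3; q(3) = 8; p(8) = 2. Hence (p ∘ q ∘ r)(6) = 2.

2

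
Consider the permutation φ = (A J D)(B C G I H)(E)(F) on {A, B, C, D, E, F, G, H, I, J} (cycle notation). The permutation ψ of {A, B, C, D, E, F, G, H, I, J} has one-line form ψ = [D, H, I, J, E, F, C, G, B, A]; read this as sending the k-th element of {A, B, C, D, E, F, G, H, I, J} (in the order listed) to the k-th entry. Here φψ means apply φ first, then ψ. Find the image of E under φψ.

E

First apply φ: φ(E) = E, then ψ(E) = E. Thus (φψ)(E) = E.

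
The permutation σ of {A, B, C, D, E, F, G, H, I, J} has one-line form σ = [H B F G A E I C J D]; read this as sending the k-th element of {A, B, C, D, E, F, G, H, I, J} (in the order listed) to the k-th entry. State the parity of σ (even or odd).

In disjoint-cycle form the cycle lengths are 5, 4, 1.
A cycle is odd iff its length is even; σ has 1 even-length cycle, so sgn(σ) = (−1)^1 and σ is odd.

odd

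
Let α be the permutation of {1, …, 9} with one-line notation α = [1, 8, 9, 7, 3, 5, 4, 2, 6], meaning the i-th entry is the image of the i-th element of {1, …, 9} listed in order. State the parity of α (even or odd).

In disjoint-cycle form the cycle lengths are 4, 2, 2, 1.
A cycle is odd iff its length is even; α has 3 even-length cycles, so sgn(α) = (−1)^3 and α is odd.

odd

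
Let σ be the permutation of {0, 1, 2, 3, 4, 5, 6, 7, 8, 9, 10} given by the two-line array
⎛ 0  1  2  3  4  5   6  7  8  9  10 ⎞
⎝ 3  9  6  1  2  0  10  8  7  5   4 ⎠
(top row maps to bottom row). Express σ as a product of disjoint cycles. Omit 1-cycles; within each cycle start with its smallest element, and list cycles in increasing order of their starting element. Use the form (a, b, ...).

(0, 3, 1, 9, 5)(2, 6, 10, 4)(7, 8)

From 0: 0 → 3 → 1 → 9 → 5 → 0, closing the cycle (0, 3, 1, 9, 5).
Repeating from the next unused element and collecting all non-trivial cycles gives (0, 3, 1, 9, 5)(2, 6, 10, 4)(7, 8).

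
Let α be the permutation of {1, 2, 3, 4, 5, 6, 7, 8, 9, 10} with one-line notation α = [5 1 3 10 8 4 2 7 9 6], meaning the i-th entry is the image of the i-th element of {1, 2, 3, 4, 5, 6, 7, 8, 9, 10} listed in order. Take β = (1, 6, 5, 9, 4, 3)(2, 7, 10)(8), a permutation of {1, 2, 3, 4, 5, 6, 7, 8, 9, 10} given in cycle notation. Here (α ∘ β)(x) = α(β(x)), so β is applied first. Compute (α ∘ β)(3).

5

(α ∘ β)(3) = α(β(3)). β(3) = 1, then α(1) = 5. So (α ∘ β)(3) = 5.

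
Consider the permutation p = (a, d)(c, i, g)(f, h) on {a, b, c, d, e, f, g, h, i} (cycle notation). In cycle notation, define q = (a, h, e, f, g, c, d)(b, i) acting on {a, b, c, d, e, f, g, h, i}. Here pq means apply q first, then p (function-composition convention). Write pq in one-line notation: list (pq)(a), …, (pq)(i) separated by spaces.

f g a d h c i e b

Chase each element through q then p: a → h → f; b → i → g; c → d → a; d → a → d; e → f → h; f → g → c; g → c → i; h → e → e; i → b → b.
So pq in one-line form is f g a d h c i e b.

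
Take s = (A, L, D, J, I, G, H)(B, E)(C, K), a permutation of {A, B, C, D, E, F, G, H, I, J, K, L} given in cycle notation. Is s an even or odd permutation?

The cycle lengths are 7, 2, 2, 1.
A cycle of length ℓ contributes ℓ−1 transpositions, so s is a product of 6 + 1 + 1 = 8 transpositions — even.

even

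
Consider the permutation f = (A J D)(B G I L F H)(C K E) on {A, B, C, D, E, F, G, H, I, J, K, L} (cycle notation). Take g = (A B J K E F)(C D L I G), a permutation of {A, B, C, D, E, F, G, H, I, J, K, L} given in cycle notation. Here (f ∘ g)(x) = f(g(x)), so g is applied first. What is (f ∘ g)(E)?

H

First apply g: g(E) = F, then f(F) = H. Thus (f ∘ g)(E) = H.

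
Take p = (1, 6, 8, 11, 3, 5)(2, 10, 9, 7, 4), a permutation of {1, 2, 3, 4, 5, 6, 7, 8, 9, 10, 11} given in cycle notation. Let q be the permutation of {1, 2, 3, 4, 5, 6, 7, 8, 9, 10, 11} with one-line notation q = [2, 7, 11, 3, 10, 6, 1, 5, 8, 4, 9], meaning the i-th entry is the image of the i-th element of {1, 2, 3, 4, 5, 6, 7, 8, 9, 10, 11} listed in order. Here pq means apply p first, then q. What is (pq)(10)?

First apply p: p(10) = 9, then q(9) = 8. Thus (pq)(10) = 8.

8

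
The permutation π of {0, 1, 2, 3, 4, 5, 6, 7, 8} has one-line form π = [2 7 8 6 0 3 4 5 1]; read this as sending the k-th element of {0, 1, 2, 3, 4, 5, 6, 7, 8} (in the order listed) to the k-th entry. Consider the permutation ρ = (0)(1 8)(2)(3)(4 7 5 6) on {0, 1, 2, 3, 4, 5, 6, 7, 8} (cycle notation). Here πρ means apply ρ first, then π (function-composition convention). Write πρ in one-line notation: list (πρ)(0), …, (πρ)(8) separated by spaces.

2 1 8 6 5 4 0 3 7

Chase each element through ρ then π: 0 → 0 → 2; 1 → 8 → 1; 2 → 2 → 8; 3 → 3 → 6; 4 → 7 → 5; 5 → 6 → 4; 6 → 4 → 0; 7 → 5 → 3; 8 → 1 → 7.
Collecting the images, πρ = [2 1 8 6 5 4 0 3 7].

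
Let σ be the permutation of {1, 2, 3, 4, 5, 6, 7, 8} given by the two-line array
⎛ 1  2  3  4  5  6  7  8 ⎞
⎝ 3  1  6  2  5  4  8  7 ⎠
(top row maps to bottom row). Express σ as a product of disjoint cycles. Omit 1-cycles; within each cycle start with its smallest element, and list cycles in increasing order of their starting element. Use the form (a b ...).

(1 3 6 4 2)(7 8)

From 1: 1 → 3 → 6 → 4 → 2 → 1, closing the cycle (1 3 6 4 2).
Repeating from the next unused element and collecting all non-trivial cycles gives (1 3 6 4 2)(7 8).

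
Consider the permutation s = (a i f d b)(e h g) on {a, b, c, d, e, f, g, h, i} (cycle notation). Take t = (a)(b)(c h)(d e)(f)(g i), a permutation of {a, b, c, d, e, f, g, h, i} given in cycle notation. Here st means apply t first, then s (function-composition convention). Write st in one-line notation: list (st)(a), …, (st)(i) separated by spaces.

For each element, apply t then s: a → a → i; b → b → a; c → h → g; d → e → h; e → d → b; f → f → d; g → i → f; h → c → c; i → g → e.
So st in one-line form is i a g h b d f c e.

i a g h b d f c e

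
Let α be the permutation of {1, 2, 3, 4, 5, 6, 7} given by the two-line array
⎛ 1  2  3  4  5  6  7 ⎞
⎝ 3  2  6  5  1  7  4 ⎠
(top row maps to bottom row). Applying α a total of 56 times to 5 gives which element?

Tracing 5 → 1 → … returns to 5 after 6 steps, so 5 lies in a 6-cycle (1 3 6 7 4 5).
On a 6-cycle, α^6 is the identity, so α^56 = α^2 there (56 ≡ 2 mod 6).
Advancing 2 steps from 5: 5 → 1 → 3.

3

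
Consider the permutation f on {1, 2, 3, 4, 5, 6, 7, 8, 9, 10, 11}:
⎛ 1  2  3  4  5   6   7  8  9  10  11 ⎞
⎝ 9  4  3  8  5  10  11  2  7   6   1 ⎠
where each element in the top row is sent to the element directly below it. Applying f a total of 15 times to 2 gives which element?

Tracing 2 → 4 → … returns to 2 after 3 steps, so 2 lies in a 3-cycle (2 4 8).
Since the cycle has length 3, f^15 acts on it the same as f^0 (15 mod 3 = 0).
So f^15(2) = 2.

2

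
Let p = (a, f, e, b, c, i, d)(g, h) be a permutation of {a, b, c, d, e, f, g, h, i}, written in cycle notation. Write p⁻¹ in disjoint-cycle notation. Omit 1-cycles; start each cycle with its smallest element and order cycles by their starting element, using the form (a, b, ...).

Inverting a permutation written in cycle notation just reverses the order within every cycle.
Reversing each cycle of p and rotating so the smallest element leads gives (a, d, i, c, b, e, f)(g, h).

(a, d, i, c, b, e, f)(g, h)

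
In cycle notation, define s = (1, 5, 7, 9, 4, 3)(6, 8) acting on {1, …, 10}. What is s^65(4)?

4 lies in the 6-cycle (1, 5, 7, 9, 4, 3).
Powers repeat with period 6 on this cycle, and 65 mod 6 = 5, so s^65(4) = s^5(4).
Advancing 5 steps from 4: 4 → 3 → 1 → 5 → 7 → 9.

9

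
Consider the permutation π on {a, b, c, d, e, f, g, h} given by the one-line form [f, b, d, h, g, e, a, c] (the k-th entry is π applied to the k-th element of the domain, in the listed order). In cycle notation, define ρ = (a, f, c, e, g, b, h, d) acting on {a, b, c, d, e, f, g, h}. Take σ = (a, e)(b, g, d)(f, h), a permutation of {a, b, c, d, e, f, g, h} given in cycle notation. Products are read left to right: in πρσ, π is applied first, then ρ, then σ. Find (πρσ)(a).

c

Apply the permutations in order: π(a) = f, then ρ(f) = c, then σ(c) = c. So (πρσ)(a) = c.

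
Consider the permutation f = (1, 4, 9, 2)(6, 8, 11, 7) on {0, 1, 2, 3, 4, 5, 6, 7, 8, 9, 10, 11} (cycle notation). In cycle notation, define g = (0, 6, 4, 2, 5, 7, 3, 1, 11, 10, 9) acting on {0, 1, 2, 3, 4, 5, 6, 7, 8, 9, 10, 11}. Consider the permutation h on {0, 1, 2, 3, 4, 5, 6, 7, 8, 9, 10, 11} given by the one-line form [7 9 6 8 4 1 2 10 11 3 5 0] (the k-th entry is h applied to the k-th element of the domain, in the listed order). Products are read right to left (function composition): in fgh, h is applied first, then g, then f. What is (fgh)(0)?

3

Chase 0: h(0) = 7; g(7) = 3; f(3) = 3. Hence (fgh)(0) = 3.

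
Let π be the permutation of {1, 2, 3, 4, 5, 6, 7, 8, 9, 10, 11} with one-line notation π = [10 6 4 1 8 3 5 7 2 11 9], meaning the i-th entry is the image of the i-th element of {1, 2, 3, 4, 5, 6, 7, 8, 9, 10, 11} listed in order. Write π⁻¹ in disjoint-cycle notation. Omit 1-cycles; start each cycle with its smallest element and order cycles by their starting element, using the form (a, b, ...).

(1, 4, 3, 6, 2, 9, 11, 10)(5, 7, 8)

First write π in disjoint cycles: (1, 10, 11, 9, 2, 6, 3, 4)(5, 8, 7).
Reversing each cycle (and rotating so the smallest element leads) gives π⁻¹ = (1, 4, 3, 6, 2, 9, 11, 10)(5, 7, 8).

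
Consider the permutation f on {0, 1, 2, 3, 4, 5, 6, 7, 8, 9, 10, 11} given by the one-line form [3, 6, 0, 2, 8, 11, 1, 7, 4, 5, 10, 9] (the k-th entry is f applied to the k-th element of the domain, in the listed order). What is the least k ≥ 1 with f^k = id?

6

Writing f as disjoint cycles, the cycle lengths are 3, 3, 2, 2, 1, 1.
Since disjoint cycles commute, ord(f) = lcm(3, 3, 2, 2) = 6.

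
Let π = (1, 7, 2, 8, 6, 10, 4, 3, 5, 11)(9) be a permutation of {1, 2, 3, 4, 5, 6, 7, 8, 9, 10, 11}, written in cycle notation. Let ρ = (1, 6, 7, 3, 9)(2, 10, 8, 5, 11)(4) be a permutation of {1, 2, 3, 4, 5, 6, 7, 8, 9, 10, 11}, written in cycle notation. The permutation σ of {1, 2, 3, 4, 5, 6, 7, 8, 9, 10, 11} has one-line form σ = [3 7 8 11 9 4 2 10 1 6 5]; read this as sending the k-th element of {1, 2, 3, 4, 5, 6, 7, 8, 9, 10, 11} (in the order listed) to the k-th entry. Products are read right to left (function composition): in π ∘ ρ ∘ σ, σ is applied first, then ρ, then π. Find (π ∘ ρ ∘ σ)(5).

Apply the permutations in order: σ(5) = 9, then ρ(9) = 1, then π(1) = 7. So (π ∘ ρ ∘ σ)(5) = 7.

7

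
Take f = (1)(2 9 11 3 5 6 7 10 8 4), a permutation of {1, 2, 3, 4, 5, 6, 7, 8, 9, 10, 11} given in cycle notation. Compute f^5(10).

10 lies in the 10-cycle (2 9 11 3 5 6 7 10 8 4).
Advancing 5 steps from 10: 10 → 8 → 4 → 2 → 9 → 11.

11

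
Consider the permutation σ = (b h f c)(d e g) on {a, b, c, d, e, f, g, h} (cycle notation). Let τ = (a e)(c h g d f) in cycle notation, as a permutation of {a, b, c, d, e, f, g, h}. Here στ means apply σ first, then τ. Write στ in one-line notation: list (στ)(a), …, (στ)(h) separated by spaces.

e g b a d h f c

For each element, apply σ then τ: a → a → e; b → h → g; c → b → b; d → e → a; e → g → d; f → c → h; g → d → f; h → f → c.
So στ in one-line form is e g b a d h f c.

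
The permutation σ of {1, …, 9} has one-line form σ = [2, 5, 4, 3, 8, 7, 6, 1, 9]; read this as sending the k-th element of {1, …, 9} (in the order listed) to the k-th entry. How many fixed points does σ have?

The fixed points (elements with σ(x) = x) are {9}, so there is 1.

1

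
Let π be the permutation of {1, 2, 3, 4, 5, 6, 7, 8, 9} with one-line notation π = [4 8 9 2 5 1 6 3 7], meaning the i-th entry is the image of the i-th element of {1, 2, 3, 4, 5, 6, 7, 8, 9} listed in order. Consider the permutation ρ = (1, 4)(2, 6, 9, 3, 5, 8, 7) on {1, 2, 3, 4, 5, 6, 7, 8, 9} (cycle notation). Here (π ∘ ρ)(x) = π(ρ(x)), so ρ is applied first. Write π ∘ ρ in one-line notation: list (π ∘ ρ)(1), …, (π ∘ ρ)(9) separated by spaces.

(π ∘ ρ)(x) = π(ρ(x)). Computing each image: π(ρ(1)) = π(4) = 2, π(ρ(2)) = π(6) = 1, π(ρ(3)) = π(5) = 5, π(ρ(4)) = π(1) = 4, π(ρ(5)) = π(8) = 3, π(ρ(6)) = π(9) = 7, π(ρ(7)) = π(2) = 8, π(ρ(8)) = π(7) = 6, π(ρ(9)) = π(3) = 9.
Hence π ∘ ρ = [2 1 5 4 3 7 8 6 9].

2 1 5 4 3 7 8 6 9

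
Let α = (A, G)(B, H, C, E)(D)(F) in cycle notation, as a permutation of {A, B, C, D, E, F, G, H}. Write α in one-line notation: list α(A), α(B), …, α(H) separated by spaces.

G H E D B F A C

Each element maps to the next entry in its cycle (wrapping to the front): A→G, B→H, C→E, D→D, E→B, F→F, G→A, H→C.
So the one-line form is G H E D B F A C.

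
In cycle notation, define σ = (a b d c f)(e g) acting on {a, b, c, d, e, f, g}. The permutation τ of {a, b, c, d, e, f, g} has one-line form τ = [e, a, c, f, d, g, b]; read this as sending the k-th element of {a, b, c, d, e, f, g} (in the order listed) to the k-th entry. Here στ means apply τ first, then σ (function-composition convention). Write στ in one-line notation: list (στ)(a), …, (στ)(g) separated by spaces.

Chase each element through τ then σ: a → e → g; b → a → b; c → c → f; d → f → a; e → d → c; f → g → e; g → b → d.
Collecting the images, στ = [g b f a c e d].

g b f a c e d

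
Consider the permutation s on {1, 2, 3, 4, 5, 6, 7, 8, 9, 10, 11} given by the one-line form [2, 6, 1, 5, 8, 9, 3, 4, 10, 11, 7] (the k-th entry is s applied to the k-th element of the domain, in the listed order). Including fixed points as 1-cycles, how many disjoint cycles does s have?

The cycle decomposition is (1 2 6 9 10 11 7 3)(4 5 8), which has 2 cycles (counting 1-cycles).

2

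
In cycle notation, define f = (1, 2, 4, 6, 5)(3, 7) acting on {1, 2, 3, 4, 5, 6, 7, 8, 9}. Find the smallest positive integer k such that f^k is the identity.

10

The cycle type of f is (5, 2, 1, 1).
The order of f is the least common multiple of its cycle lengths: lcm(5, 2) = 10.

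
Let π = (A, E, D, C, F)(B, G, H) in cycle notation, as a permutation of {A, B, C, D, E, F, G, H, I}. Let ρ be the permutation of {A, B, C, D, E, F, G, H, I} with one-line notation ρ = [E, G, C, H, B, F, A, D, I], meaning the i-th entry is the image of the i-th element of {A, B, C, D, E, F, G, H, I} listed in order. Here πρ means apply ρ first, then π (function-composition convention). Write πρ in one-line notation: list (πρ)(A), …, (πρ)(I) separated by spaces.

For each element, apply ρ then π: A → E → D; B → G → H; C → C → F; D → H → B; E → B → G; F → F → A; G → A → E; H → D → C; I → I → I.
So πρ in one-line form is D H F B G A E C I.

D H F B G A E C I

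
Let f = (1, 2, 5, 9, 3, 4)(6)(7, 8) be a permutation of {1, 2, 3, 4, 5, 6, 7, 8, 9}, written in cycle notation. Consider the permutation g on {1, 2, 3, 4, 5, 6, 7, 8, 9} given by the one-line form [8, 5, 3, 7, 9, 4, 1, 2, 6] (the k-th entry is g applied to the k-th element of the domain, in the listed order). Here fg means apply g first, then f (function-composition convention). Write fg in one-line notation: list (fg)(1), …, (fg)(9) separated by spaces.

For each element, apply g then f: 1 → 8 → 7; 2 → 5 → 9; 3 → 3 → 4; 4 → 7 → 8; 5 → 9 → 3; 6 → 4 → 1; 7 → 1 → 2; 8 → 2 → 5; 9 → 6 → 6.
Collecting the images, fg = [7 9 4 8 3 1 2 5 6].

7 9 4 8 3 1 2 5 6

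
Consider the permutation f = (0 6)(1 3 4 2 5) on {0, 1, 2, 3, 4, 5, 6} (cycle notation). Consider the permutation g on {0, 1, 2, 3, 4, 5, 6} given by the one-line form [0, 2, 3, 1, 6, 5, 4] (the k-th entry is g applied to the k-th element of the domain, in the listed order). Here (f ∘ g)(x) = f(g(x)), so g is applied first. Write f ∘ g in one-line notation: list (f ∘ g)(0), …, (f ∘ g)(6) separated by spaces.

For each element, apply g then f: 0 → 0 → 6; 1 → 2 → 5; 2 → 3 → 4; 3 → 1 → 3; 4 → 6 → 0; 5 → 5 → 1; 6 → 4 → 2.
Collecting the images, f ∘ g = [6 5 4 3 0 1 2].

6 5 4 3 0 1 2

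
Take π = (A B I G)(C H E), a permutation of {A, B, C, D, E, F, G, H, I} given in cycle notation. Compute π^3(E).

E

E lies in the 3-cycle (C H E).
Powers repeat with period 3 on this cycle, and 3 mod 3 = 0, so π^3(E) = π^0(E).
So π^3(E) = E.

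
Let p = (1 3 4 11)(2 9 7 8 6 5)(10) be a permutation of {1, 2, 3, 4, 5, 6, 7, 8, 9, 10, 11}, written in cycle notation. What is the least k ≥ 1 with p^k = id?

The disjoint cycles have lengths 6, 4, 1.
Since disjoint cycles commute, ord(p) = lcm(6, 4) = 12.

12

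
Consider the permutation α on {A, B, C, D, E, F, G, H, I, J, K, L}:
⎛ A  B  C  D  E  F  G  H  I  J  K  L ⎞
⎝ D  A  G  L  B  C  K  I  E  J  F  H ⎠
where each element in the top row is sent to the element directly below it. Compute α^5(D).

Tracing D → L → … returns to D after 7 steps, so D lies in a 7-cycle (A, D, L, H, I, E, B).
Stepping 5 places around the cycle: D → L → H → I → E → B.

B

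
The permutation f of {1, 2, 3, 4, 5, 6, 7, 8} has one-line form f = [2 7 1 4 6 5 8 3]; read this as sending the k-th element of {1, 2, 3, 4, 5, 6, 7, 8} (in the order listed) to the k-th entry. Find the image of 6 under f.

6 is element number 6 of the domain, and entry number 6 of the one-line form is 5, so f(6) = 5.

5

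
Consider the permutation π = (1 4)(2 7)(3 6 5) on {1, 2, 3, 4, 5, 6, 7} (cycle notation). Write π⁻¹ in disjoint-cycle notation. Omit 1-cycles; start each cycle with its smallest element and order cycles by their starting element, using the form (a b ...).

(1 4)(2 7)(3 5 6)

Inverting a permutation written in cycle notation just reverses the order within every cycle.
Reversing each cycle of π and rotating so the smallest element leads gives (1 4)(2 7)(3 5 6).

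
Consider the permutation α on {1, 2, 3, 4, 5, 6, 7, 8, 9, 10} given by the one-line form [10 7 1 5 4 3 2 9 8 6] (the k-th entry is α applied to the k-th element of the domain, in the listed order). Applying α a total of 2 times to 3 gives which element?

10

Tracing 3 → 1 → … returns to 3 after 4 steps, so 3 lies in a 4-cycle (1, 10, 6, 3).
Advancing 2 steps from 3: 3 → 1 → 10.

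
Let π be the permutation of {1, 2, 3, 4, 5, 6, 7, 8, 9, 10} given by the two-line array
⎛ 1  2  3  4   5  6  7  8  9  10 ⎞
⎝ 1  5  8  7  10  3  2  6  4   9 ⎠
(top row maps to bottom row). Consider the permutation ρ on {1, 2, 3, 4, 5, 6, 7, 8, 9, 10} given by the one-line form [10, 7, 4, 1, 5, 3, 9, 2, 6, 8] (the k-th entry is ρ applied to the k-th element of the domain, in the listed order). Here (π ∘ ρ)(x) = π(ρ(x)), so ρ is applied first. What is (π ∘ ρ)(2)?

ρ(2) = 7, then π(7) = 2; composing gives (π ∘ ρ)(2) = 2.

2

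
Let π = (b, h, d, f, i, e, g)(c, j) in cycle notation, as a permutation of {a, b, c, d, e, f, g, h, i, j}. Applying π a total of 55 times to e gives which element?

i

e lies in the 7-cycle (b, h, d, f, i, e, g).
Powers repeat with period 7 on this cycle, and 55 mod 7 = 6, so π^55(e) = π^6(e).
Stepping 6 places around the cycle: e → g → b → h → d → f → i.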